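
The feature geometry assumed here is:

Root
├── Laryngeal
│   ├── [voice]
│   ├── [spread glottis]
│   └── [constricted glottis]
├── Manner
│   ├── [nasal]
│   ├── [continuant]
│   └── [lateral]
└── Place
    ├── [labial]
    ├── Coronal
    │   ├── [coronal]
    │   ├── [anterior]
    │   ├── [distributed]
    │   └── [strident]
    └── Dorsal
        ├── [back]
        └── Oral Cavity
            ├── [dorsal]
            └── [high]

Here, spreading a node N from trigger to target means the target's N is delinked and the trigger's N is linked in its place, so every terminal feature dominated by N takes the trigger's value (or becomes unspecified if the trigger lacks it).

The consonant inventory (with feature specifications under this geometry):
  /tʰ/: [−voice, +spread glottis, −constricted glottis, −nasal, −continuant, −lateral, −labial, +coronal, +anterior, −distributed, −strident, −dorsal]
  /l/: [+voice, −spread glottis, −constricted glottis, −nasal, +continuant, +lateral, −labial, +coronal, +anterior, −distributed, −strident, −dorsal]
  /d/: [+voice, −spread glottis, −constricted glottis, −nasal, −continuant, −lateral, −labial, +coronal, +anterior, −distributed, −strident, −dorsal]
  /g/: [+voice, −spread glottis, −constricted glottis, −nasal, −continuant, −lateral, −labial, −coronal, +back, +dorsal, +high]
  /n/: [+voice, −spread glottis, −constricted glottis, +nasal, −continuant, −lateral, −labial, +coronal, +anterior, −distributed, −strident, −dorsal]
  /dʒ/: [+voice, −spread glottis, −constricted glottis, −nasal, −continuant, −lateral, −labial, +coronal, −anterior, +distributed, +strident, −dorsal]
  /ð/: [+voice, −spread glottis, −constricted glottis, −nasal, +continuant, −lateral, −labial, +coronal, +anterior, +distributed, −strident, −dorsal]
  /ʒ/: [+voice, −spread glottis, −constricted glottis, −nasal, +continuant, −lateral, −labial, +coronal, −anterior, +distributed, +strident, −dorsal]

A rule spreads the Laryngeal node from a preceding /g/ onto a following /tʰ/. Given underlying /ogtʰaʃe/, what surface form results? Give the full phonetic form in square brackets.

The Laryngeal node dominates the terminals [voice], [spread glottis], [constricted glottis].
After delinking /tʰ/'s Laryngeal and linking /g/'s, the affected terminals become [+voice], [−spread glottis], [−constricted glottis]; [nasal], [continuant], [lateral], … (outside Laryngeal) are retained from /tʰ/.
Among the inventory, only /d/ has exactly this specification, giving the surface form [ogdaʃe].

[ogdaʃe]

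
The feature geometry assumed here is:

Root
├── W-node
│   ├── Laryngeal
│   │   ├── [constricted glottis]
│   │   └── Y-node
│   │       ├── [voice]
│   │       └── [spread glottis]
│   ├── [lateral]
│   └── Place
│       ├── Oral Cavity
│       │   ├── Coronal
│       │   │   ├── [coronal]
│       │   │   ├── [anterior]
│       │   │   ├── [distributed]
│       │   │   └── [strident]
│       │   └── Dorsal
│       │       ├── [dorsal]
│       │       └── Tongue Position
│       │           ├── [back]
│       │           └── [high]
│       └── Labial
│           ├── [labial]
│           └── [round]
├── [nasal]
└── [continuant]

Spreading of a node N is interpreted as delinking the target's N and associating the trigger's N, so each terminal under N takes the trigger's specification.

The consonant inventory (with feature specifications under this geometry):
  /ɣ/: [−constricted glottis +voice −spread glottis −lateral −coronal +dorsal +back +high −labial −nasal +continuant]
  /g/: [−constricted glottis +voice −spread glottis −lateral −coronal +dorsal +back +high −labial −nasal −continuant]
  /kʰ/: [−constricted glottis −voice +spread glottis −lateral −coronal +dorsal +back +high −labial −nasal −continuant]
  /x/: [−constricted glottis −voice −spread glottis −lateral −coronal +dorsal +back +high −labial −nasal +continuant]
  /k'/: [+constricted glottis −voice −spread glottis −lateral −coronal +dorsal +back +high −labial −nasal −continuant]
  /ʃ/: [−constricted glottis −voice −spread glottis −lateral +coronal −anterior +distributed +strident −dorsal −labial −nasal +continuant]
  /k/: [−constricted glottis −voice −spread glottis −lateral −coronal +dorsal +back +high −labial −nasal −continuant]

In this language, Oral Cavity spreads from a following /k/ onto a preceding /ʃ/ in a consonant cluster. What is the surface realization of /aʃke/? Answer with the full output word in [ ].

The Oral Cavity node dominates the terminals [coronal], [anterior], [distributed], [strident], [dorsal], [back], [high].
Spreading Oral Cavity from /k/ onto /ʃ/ replaces those values with /k/'s: [−coronal], [+dorsal], [+back], [+high]. Features outside Oral Cavity ([constricted glottis], [voice], [spread glottis], …) stay as in /ʃ/.
The resulting bundle matches /x/ in the inventory; substituting it for /ʃ/ gives [axke].

[axke]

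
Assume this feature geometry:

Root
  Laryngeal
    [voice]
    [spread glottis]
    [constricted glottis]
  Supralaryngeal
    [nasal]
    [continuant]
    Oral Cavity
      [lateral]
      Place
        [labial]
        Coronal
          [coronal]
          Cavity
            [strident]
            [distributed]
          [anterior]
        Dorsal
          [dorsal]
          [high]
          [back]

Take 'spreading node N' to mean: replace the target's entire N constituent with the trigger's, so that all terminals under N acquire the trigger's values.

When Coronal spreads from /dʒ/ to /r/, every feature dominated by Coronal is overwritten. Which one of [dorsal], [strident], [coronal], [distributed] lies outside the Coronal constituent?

Under this geometry, Coronal contains [coronal], [strident], [distributed], [anterior].
Spreading Coronal replaces [distributed], [coronal], [strident] with the trigger's values, since each sits inside the Coronal constituent.
But [dorsal] is a dependent of Dorsal, outside Coronal; it is therefore untouched by the spreading.

[dorsal]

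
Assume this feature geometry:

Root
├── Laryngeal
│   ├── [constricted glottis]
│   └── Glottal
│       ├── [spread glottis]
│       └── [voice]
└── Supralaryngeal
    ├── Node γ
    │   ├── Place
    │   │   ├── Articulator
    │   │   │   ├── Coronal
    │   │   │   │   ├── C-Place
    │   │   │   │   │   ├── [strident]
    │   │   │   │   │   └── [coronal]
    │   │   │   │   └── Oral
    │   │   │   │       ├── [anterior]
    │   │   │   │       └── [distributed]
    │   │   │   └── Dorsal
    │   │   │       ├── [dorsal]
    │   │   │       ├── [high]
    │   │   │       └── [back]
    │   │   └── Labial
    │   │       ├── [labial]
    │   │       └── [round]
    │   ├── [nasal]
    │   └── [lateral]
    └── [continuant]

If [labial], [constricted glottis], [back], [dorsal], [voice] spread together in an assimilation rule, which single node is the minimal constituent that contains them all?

Root

[labial] is immediately dominated by Labial.
[constricted glottis] is immediately dominated by Laryngeal.
[back] is immediately dominated by Dorsal.
[dorsal] is immediately dominated by Dorsal.
[voice] is immediately dominated by Glottal.
Root is the lowest common ancestor — every listed feature sits under it, and no single subconstituent of Root covers them all.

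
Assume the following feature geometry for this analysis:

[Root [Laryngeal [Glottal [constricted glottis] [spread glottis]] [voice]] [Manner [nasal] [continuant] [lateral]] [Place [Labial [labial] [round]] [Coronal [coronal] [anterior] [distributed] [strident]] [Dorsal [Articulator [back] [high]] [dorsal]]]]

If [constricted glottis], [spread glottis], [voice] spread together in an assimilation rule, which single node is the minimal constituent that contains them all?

[constricted glottis] is immediately dominated by Glottal.
[spread glottis] is immediately dominated by Glottal.
[voice] is immediately dominated by Laryngeal.
The lowest node appearing on every path is Laryngeal; each proper daughter of Laryngeal fails to dominate at least one of the listed features.

Laryngeal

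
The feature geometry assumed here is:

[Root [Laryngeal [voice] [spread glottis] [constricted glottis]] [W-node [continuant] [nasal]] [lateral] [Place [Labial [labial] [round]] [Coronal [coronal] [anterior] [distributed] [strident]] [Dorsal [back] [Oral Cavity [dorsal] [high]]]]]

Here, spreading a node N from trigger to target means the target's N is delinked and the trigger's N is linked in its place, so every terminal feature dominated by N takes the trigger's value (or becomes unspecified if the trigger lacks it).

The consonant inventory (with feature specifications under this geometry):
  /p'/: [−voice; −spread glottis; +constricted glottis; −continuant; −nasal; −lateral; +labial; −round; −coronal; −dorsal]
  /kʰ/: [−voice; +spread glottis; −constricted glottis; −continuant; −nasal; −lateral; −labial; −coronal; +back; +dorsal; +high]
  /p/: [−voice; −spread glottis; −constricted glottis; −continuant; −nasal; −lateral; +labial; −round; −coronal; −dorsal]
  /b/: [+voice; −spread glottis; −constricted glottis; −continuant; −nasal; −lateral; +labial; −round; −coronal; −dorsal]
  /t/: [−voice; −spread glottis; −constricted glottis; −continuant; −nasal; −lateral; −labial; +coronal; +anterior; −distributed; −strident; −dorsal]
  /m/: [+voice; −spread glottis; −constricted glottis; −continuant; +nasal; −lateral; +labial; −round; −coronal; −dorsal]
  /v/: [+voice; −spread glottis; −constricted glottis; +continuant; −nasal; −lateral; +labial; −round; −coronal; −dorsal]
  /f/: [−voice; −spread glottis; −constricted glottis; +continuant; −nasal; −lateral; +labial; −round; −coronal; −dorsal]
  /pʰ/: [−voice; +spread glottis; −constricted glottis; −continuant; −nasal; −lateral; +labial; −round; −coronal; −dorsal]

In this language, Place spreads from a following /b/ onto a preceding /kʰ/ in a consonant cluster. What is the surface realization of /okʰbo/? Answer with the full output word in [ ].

[opʰbo]

The Place node dominates the terminals [labial], [round], [coronal], [anterior], [distributed], [strident], [back], [dorsal], [high].
Spreading Place from /b/ onto /kʰ/ replaces those values with /b/'s: [+labial], [−round], [−coronal], [−dorsal]. Features outside Place ([voice], [spread glottis], [constricted glottis], …) stay as in /kʰ/.
This feature bundle is that of [pʰ], so /okʰbo/ surfaces as [opʰbo].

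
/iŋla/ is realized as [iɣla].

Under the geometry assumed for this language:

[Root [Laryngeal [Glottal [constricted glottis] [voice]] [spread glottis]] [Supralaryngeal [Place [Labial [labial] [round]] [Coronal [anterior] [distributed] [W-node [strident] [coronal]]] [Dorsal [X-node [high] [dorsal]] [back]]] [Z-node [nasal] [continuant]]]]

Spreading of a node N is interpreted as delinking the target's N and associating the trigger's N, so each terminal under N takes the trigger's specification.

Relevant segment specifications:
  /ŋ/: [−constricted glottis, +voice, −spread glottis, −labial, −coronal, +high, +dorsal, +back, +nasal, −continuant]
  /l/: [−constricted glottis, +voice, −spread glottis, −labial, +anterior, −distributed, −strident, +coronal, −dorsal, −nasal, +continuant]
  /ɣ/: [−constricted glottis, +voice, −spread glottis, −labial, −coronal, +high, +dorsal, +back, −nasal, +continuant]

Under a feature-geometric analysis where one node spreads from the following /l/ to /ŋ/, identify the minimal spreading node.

/ŋ/ and [ɣ] differ in [nasal], [continuant]; every other specified feature is identical.
These terminals are all dominated by Z-node, and no proper subconstituent of Z-node covers them all; Z-node is their lowest common ancestor.
If Z-node spreads, every terminal under it takes /l/'s value, producing [ɣ] as observed.
Had Supralaryngeal or a higher node spread, [dorsal], [coronal] would have taken /l/'s values; they stay as in /ŋ/, confirming the spreading constituent is exactly Z-node.

Z-node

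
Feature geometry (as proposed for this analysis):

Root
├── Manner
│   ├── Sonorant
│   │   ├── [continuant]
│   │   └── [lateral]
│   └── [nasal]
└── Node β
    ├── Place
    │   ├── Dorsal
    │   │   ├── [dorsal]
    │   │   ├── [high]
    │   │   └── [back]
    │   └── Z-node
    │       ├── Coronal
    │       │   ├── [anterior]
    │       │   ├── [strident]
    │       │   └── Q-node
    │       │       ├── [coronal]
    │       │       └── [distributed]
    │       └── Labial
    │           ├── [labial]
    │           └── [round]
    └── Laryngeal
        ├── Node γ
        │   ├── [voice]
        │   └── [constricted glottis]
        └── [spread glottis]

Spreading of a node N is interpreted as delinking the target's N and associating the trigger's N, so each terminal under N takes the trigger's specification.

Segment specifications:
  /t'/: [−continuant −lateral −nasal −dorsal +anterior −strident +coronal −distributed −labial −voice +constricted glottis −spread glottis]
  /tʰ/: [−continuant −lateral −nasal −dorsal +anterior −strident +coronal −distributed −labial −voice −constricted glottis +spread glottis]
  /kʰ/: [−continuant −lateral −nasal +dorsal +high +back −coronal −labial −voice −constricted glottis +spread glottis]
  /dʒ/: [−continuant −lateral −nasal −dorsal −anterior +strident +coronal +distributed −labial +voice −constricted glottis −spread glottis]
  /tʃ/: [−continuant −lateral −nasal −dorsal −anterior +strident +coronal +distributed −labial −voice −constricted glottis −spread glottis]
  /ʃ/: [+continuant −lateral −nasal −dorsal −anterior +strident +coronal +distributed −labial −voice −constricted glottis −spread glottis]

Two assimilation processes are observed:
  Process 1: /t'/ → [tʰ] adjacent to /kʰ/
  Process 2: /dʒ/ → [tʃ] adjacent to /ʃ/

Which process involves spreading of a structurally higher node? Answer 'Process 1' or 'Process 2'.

Process 1

In Process 1, [spread glottis], [constricted glottis] change, so the minimal spreading node is Laryngeal at depth 2.
Process 2 alters [voice]; the lowest dominating node is [voice] (depth 4 from Root).
Laryngeal (depth 2) sits above [voice] (depth 4), making Process 1 the one with the higher spreading node.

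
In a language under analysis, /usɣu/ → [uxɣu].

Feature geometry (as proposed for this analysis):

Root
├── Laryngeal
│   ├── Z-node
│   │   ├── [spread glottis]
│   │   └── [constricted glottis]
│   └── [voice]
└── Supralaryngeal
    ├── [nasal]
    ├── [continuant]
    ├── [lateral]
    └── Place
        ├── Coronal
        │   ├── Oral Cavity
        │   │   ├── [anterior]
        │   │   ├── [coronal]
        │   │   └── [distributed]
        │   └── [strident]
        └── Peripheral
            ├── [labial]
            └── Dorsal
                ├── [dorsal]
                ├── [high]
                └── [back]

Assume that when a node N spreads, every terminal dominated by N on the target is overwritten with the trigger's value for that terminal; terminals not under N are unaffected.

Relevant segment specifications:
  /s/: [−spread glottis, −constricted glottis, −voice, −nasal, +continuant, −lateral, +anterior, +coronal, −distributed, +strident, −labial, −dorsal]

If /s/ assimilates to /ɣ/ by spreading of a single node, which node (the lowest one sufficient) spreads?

The alternation /s/ → [x] changes [coronal], [anterior], [distributed], [strident], [dorsal], [high], [back] and nothing else.
Tracing each changed feature up the tree, the paths first meet at Place; any lower node misses at least one of them.
If Place spreads, every terminal under it takes /ɣ/'s value, producing [x] as observed.
[voice], a feature on which the two segments disagree outside Place, is unchanged — nothing dominating it spread, and Place is the minimal sufficient constituent.

Place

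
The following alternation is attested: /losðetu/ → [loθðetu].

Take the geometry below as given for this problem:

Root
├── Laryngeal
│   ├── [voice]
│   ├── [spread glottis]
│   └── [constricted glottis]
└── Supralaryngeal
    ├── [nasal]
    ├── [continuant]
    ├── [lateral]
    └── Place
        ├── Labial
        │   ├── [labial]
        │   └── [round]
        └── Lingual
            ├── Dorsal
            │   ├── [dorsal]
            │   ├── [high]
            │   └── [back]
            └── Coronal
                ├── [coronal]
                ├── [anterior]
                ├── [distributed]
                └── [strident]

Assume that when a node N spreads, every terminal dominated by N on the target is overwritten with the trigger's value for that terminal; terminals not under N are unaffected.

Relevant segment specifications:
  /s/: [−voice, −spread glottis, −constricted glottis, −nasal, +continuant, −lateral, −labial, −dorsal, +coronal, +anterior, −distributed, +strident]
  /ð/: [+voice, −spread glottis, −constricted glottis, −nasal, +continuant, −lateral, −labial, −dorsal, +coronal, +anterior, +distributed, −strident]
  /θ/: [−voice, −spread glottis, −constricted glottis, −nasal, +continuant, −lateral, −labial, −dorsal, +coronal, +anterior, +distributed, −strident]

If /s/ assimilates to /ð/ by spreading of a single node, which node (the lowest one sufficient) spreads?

Coronal

Comparing /s/ with its surface form [θ], the features that change are [distributed], [strident].
The smallest constituent containing every changed terminal is Coronal — each of its daughters lacks at least one of the affected features.
Spreading Coronal from /ð/ overwrites each of those terminals with /ð/'s values, yielding exactly [θ].
[voice] stays as in /s/ although /ð/ differs there, so no node dominating it spread; among the remaining candidates Coronal is the lowest that derives the output.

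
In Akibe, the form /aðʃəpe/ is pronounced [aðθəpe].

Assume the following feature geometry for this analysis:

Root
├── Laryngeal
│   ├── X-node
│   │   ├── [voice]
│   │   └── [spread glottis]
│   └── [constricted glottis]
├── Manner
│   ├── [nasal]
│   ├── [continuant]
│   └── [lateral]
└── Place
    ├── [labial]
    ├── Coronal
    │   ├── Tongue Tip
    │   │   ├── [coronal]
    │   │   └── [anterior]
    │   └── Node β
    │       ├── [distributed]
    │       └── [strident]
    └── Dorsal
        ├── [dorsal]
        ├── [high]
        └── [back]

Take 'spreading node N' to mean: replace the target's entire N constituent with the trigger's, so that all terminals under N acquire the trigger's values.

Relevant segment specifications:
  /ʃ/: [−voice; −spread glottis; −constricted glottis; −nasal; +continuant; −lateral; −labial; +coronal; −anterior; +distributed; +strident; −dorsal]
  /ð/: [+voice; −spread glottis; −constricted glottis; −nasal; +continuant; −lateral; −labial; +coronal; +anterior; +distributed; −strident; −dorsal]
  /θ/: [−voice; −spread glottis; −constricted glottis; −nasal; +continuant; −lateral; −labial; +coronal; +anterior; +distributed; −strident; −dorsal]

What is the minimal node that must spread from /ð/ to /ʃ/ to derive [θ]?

Comparing /ʃ/ with its surface form [θ], the features that change are [anterior], [strident].
These terminals are all dominated by Coronal, and no proper subconstituent of Coronal covers them all; Coronal is their lowest common ancestor.
Delinking /ʃ/'s Coronal and associating /ð/'s Coronal gives precisely the feature bundle of [θ].
[voice] stays as in /ʃ/ although /ð/ differs there, so no node dominating it spread; among the remaining candidates Coronal is the lowest that derives the output.

Coronal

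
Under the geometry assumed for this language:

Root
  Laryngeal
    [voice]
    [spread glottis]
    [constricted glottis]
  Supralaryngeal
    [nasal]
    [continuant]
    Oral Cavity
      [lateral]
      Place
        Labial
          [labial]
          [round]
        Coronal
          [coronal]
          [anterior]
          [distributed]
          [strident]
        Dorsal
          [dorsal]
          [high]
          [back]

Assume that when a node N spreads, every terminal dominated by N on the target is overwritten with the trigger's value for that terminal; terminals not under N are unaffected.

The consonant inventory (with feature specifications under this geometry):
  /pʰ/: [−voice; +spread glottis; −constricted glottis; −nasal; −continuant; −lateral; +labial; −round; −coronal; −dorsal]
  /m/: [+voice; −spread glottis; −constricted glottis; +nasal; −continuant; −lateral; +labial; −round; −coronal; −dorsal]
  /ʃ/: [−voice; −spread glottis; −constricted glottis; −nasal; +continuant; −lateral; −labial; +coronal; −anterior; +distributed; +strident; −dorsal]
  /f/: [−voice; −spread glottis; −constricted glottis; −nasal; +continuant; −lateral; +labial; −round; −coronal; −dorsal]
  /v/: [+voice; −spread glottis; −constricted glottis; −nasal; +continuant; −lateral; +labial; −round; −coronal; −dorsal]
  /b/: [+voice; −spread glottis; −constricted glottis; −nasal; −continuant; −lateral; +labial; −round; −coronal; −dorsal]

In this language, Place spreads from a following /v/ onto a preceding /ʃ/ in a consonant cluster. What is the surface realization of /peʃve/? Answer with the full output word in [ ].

[pefve]

The Place node dominates the terminals [labial], [round], [coronal], [anterior], [distributed], [strident], [dorsal], [high], [back].
The target acquires /v/'s values for everything under Place — [+labial], [−round], [−coronal], [−dorsal] — while keeping its own [voice], [spread glottis], [constricted glottis], ….
Among the inventory, only /f/ has exactly this specification, giving the surface form [pefve].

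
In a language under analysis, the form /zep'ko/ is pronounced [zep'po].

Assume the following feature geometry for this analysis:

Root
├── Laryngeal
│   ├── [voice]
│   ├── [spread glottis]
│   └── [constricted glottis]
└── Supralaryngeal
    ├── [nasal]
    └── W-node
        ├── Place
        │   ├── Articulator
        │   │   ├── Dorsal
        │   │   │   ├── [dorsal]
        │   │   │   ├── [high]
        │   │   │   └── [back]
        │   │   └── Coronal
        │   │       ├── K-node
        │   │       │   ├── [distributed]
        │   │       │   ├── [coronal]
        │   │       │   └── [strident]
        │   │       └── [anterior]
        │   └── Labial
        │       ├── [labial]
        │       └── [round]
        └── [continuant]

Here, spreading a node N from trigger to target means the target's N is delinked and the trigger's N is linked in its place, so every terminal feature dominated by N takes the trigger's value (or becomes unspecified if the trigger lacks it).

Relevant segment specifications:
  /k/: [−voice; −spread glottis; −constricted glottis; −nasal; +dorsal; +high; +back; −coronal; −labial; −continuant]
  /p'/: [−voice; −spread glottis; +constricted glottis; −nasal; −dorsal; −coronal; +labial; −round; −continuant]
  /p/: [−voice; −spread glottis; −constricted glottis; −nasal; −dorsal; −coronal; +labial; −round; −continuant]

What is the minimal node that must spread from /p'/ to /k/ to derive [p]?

Place

Comparing /k/ with its surface form [p], the features that change are [labial], [round], [dorsal], [high], [back].
These terminals are all dominated by Place, and no proper subconstituent of Place covers them all; Place is their lowest common ancestor.
Spreading Place from /p'/ overwrites each of those terminals with /p'/'s values, yielding exactly [p].
[constricted glottis] stays as in /k/ although /p'/ differs there, so no node dominating it spread; among the remaining candidates Place is the lowest that derives the output.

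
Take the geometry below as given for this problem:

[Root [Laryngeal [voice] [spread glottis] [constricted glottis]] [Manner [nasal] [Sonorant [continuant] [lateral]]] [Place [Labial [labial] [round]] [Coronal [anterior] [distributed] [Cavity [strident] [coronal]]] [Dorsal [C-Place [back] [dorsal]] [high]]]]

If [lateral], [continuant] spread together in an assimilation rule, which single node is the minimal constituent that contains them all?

[lateral]: Root / Manner / Sonorant / [lateral].
[continuant]: Root / Manner / Sonorant / [continuant].
These paths first converge at Sonorant; no daughter of Sonorant dominates all 2 features, so Sonorant is the minimal constituent.

Sonorant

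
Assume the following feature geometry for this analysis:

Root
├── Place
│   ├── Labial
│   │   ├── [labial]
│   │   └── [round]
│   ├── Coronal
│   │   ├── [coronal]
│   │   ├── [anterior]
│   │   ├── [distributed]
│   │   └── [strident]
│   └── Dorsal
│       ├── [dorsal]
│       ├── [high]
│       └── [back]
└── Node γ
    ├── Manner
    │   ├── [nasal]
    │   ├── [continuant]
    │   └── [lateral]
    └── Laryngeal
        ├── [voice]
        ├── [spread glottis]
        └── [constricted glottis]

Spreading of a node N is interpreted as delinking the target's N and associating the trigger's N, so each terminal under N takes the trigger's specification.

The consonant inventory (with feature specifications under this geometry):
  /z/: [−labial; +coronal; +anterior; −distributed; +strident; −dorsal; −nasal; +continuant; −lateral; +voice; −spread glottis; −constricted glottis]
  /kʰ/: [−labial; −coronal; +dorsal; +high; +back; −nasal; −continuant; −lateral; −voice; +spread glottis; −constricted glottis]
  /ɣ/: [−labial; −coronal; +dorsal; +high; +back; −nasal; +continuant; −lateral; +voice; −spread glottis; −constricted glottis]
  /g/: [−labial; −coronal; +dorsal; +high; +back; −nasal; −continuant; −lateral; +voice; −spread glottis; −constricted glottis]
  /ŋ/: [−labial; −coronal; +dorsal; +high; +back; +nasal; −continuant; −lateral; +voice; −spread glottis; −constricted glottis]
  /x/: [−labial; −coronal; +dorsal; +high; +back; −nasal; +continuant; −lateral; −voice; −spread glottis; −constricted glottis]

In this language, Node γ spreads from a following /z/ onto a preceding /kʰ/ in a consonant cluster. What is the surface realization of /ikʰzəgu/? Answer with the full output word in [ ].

Node γ immediately or transitively dominates [nasal], [continuant], [lateral], [voice], [spread glottis], [constricted glottis].
After delinking /kʰ/'s Node γ and linking /z/'s, the affected terminals become [−nasal], [+continuant], [−lateral], [+voice], [−spread glottis], [−constricted glottis]; [labial], [coronal], [dorsal], … (outside Node γ) are retained from /kʰ/.
The resulting bundle matches /ɣ/ in the inventory; substituting it for /kʰ/ gives [iɣzəgu].

[iɣzəgu]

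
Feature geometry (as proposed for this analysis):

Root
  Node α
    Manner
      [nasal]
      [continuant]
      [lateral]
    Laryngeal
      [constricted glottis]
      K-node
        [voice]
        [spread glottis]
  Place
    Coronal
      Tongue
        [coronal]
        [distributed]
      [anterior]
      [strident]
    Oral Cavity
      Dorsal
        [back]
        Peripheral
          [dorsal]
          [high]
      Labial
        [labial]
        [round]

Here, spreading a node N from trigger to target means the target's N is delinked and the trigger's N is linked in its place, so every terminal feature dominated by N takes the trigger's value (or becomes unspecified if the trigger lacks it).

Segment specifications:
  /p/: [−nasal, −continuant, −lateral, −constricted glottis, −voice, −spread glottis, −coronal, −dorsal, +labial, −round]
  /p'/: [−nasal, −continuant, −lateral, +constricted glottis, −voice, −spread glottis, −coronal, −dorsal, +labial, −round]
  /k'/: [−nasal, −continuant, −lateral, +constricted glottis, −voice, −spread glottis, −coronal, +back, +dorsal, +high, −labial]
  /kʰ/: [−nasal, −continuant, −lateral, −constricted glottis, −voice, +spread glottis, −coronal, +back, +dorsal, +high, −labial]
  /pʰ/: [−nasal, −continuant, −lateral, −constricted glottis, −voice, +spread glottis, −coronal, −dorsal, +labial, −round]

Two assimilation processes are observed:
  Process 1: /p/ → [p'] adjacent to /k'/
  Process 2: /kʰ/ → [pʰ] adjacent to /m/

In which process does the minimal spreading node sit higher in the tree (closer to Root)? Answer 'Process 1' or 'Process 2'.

In Process 1, [constricted glottis] changes, so the minimal spreading node is [constricted glottis] at depth 3.
Process 2: the features that change are [labial], [round], [dorsal], [high], [back]; the minimal node is Oral Cavity (depth 2).
Depth 2 < depth 3; Process 2 involves the structurally higher constituent Oral Cavity.

Process 2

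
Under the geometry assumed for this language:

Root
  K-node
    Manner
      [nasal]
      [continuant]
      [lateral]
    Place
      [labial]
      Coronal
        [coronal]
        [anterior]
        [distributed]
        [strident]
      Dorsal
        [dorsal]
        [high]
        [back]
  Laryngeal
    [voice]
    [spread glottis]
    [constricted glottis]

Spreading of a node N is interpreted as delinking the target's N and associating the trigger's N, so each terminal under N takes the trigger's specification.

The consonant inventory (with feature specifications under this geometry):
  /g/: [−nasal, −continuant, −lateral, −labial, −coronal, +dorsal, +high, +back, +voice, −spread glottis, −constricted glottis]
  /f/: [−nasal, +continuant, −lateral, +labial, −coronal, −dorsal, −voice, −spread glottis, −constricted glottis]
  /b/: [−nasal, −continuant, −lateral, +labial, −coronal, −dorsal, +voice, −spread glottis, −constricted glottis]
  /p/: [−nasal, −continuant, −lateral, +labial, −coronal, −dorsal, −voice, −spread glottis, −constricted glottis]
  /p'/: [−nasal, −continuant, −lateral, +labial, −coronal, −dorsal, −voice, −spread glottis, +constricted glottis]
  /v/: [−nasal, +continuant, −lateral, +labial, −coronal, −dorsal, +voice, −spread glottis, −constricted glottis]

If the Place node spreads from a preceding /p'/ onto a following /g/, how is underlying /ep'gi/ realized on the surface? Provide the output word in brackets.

Terminals under Place in this geometry: [labial], [coronal], [anterior], [distributed], [strident], [dorsal], [high], [back].
After delinking /g/'s Place and linking /p'/'s, the affected terminals become [+labial], [−coronal], [−dorsal]; [nasal], [continuant], [lateral], … (outside Place) are retained from /g/.
Among the inventory, only /b/ has exactly this specification, giving the surface form [ep'bi].

[ep'bi]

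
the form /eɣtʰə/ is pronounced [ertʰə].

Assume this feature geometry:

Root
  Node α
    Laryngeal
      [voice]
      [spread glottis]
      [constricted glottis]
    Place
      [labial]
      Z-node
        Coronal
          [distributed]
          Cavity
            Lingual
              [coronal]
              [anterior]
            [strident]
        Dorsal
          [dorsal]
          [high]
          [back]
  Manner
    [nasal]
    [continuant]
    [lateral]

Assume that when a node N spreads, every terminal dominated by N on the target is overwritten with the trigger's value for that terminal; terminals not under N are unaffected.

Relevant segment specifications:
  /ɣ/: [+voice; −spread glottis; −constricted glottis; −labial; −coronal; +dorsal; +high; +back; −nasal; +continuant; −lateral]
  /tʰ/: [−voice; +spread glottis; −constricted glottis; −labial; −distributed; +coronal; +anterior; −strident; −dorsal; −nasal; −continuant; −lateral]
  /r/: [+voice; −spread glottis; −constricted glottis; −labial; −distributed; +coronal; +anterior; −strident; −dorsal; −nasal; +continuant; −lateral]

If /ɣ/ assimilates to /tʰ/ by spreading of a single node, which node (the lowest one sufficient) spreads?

Z-node

Comparing /ɣ/ with its surface form [r], the features that change are [coronal], [anterior], [distributed], [strident], [dorsal], [high], [back].
In this geometry the lowest node dominating all of them is Z-node: every daughter of Z-node dominates only a proper subset, so no lower node suffices.
Spreading Z-node from /tʰ/ overwrites each of those terminals with /tʰ/'s values, yielding exactly [r].
Features on which the two segments disagree outside Z-node, such as [continuant], [spread glottis], are unchanged — nothing dominating them spread, and Z-node is the minimal sufficient constituent.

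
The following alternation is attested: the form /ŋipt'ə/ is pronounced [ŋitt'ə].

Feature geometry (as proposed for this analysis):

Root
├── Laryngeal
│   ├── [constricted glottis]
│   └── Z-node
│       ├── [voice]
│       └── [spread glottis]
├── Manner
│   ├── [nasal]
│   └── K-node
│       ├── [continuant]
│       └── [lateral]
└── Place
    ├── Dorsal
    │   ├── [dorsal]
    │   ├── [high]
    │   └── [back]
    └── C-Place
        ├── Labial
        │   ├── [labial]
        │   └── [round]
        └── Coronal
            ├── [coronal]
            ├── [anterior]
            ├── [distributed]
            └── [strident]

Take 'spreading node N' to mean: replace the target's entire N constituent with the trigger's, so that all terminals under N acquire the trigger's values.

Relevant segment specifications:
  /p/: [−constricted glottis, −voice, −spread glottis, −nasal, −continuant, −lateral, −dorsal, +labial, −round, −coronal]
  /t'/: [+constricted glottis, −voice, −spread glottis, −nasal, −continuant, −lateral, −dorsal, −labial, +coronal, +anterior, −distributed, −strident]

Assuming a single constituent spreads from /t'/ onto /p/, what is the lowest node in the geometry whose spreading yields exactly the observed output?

Comparing /p/ with its surface form [t], the features that change are [labial], [round], [coronal], [anterior], [distributed], [strident].
In this geometry the lowest node dominating all of them is C-Place: every daughter of C-Place dominates only a proper subset, so no lower node suffices.
Delinking /p/'s C-Place and associating /t'/'s C-Place gives precisely the feature bundle of [t].
[constricted glottis] stays as in /p/ although /t'/ differs there, so no node dominating it spread; among the remaining candidates C-Place is the lowest that derives the output.

C-Place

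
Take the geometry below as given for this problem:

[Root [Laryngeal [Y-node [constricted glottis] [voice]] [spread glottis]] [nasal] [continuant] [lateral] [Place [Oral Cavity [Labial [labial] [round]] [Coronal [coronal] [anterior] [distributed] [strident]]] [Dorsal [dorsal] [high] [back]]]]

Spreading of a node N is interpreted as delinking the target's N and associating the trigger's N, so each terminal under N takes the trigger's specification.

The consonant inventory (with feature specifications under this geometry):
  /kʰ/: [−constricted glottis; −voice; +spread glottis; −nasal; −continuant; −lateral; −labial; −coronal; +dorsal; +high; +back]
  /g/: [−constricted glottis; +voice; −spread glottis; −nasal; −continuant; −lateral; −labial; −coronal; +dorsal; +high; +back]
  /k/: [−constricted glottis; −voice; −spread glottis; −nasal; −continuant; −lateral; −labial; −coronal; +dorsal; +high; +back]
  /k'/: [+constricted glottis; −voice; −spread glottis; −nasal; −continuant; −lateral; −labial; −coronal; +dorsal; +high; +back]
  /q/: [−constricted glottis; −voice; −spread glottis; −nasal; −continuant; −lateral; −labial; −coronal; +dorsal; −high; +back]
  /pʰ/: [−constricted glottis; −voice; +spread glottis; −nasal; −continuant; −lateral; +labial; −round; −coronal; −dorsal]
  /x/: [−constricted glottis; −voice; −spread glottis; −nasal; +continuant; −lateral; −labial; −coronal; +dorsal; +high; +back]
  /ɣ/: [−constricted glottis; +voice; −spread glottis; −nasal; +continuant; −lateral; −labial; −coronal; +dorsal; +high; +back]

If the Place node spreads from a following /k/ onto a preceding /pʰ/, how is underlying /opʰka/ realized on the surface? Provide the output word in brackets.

Place immediately or transitively dominates [labial], [round], [coronal], [anterior], [distributed], [strident], [dorsal], [high], [back].
After delinking /pʰ/'s Place and linking /k/'s, the affected terminals become [−labial], [−coronal], [+dorsal], [+high], [+back]; [constricted glottis], [voice], [spread glottis], … (outside Place) are retained from /pʰ/.
This feature bundle is that of [kʰ], so /opʰka/ surfaces as [okʰka].

[okʰka]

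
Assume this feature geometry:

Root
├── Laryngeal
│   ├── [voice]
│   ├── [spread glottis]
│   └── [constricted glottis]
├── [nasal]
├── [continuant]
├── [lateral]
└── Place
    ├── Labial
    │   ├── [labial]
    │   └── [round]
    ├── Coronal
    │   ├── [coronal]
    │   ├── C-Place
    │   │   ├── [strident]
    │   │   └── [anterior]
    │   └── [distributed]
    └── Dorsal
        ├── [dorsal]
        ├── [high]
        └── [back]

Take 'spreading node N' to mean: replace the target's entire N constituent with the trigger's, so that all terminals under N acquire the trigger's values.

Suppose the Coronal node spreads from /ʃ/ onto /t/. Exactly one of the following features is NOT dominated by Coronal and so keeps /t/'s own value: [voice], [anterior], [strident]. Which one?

The terminals dominated by Coronal are [coronal], [strident], [anterior], [distributed].
Of the listed options, [anterior], [strident] are among these and would be overwritten by spreading Coronal.
[voice] attaches under Laryngeal, not under Coronal, so /t/ retains its own value for [voice].

[voice]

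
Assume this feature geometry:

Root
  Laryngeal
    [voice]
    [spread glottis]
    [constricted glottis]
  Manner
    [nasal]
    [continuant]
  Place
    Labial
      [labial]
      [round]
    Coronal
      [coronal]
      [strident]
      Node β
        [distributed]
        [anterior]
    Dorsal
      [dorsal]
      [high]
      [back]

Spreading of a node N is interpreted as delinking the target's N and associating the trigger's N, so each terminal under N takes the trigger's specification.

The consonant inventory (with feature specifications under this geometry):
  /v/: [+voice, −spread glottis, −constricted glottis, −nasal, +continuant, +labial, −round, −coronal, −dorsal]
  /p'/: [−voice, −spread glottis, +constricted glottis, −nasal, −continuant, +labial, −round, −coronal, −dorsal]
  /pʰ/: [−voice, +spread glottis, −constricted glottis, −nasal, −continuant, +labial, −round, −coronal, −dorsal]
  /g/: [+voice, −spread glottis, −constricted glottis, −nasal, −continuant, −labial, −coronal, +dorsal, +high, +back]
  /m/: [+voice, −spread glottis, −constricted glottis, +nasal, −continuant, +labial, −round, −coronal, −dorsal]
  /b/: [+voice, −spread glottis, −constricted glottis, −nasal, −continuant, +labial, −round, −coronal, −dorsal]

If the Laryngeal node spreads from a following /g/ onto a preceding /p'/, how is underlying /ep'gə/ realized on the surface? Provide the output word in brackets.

The Laryngeal node dominates the terminals [voice], [spread glottis], [constricted glottis].
The target acquires /g/'s values for everything under Laryngeal — [+voice], [−spread glottis], [−constricted glottis] — while keeping its own [nasal], [continuant], [labial], ….
This feature bundle is that of [b], so /ep'gə/ surfaces as [ebgə].

[ebgə]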